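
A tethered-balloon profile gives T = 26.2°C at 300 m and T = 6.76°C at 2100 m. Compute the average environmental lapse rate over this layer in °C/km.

10.8°C/km

Γ = −ΔT/Δz = (26.2 − 6.76) / (2100 − 300) m
  = 19.44°C / 1.8 km = 10.8°C/km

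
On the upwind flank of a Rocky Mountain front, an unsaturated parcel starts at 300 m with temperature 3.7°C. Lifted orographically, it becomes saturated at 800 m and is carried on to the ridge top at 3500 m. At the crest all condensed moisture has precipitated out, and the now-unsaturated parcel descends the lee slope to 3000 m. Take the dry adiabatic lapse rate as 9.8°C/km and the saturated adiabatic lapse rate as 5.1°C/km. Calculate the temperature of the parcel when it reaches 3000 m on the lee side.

300–800 m, dry: Δz = 0.5 km ⇒ ΔT = -4.9°C; T = -1.2°C
800–3500 m, saturated: Δz = 2.7 km ⇒ ΔT = -13.77°C; T = -14.97°C
3500–3000 m, dry descent: Δz = 0.5 km ⇒ ΔT = +4.9°C; T = -10.07°C

-10.07°C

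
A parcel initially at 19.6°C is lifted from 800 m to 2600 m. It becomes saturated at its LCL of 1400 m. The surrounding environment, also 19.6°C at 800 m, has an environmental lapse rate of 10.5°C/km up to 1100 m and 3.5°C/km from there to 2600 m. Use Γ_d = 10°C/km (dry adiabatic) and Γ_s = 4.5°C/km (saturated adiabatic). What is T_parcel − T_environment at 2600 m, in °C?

Parcel:
  Dry to 1400 m: -10 × 0.6 km = -6°C, so T = 13.6°C.
  Saturated to 2600 m: -4.5 × 1.2 km = -5.4°C, so T = 8.2°C.
Environment:
  Environment, lower layer to 1100 m: -10.5 × 0.3 km = -3.15°C, so T = 16.45°C.
  Environment, upper layer to 2600 m: -3.5 × 1.5 km = -5.25°C, so T = 11.2°C.
T_parcel − T_env = 8.2 − 11.2 = -3°C

-3°C (parcel cooler than environment)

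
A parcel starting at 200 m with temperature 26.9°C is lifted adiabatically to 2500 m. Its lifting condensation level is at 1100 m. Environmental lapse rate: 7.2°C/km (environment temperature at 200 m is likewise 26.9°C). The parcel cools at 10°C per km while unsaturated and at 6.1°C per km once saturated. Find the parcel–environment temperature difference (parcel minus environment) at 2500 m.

Parcel:
  From 200 m to 1100 m (dry): cools by 10 × 0.9 = 9°C, giving 17.9°C.
  From 1100 m to 2500 m (saturated): cools by 6.1 × 1.4 = 8.54°C, giving 9.36°C.
Environment:
  From 200 m to 2500 m (environment): cools by 7.2 × 2.3 = 16.56°C, giving 10.34°C.
T_parcel − T_env = 9.36 − 10.34 = -0.98°C

-0.98°C (parcel cooler than environment)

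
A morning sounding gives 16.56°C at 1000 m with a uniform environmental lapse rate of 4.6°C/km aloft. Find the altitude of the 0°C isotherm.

Height above start = (16.56 − 0) / 4.6 = 3.6 km
Altitude = 1000 m + 3600 m = 4600 m

4600 m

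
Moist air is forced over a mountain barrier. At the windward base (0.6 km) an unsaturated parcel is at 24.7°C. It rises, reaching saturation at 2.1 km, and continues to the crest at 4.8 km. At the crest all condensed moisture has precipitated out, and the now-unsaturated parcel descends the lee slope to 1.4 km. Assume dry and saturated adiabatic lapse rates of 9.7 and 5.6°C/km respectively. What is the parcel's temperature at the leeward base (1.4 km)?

28.01°C

Dry to 2100 m: -9.7 × 1.5 km = -14.55°C, so T = 10.15°C.
Saturated to 4800 m: -5.6 × 2.7 km = -15.12°C, so T = -4.97°C.
Dry descent to 1400 m: +9.7 × 3.4 km = +32.98°C, so T = 28.01°C.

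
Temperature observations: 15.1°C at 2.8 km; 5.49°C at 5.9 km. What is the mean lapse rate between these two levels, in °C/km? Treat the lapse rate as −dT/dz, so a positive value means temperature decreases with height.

3.1°C/km

Γ = −ΔT/Δz = (15.1 − 5.49) / (5900 − 2800) m
  = 9.61°C / 3.1 km = 3.1°C/km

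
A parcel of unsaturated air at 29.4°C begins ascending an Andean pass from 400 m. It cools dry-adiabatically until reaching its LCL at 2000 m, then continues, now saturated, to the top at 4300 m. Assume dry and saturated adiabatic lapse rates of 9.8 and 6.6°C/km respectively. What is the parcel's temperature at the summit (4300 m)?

400 → 2000 m (dry, 9.8°C/km): ΔT = -9.8 × 1.6 = -15.68°C → T = 13.72°C
2000 → 4300 m (saturated, 6.6°C/km): ΔT = -6.6 × 2.3 = -15.18°C → T = -1.46°C

-1.46°C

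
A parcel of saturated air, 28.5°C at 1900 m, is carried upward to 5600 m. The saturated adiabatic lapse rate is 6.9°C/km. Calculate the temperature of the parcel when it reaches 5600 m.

2.97°C

1900 → 5600 m (saturated adiabatic, 6.9°C/km): ΔT = -6.9 × 3.7 = -25.53°C → T = 2.97°C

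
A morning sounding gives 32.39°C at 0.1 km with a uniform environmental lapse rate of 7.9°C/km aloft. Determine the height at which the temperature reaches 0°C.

4.2 km

Height above start = (32.39 − 0) / 7.9 = 4.1 km
Altitude = 100 m + 4100 m = 4200 m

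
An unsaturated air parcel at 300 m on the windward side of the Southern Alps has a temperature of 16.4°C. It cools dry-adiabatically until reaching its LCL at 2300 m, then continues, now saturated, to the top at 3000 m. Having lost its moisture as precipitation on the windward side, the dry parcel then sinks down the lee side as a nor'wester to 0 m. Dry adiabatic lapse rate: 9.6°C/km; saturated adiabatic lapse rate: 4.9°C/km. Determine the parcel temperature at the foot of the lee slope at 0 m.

300–2300 m, dry: Δz = 2 km ⇒ ΔT = -19.2°C; T = -2.8°C
2300–3000 m, saturated: Δz = 0.7 km ⇒ ΔT = -3.43°C; T = -6.23°C
3000–0 m, dry descent: Δz = 3 km ⇒ ΔT = +28.8°C; T = 22.57°C

22.57°C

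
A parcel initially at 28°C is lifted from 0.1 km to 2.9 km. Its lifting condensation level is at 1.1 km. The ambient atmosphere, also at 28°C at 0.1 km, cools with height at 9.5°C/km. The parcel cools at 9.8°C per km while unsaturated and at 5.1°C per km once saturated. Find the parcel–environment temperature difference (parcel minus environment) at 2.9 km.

+7.62°C (parcel warmer than environment)

Parcel:
  Dry to 1100 m: -9.8 × 1 km = -9.8°C, so T = 18.2°C.
  Saturated to 2900 m: -5.1 × 1.8 km = -9.18°C, so T = 9.02°C.
Environment:
  Environment to 2900 m: -9.5 × 2.8 km = -26.6°C, so T = 1.4°C.
T_parcel − T_env = 9.02 − 1.4 = +7.62°C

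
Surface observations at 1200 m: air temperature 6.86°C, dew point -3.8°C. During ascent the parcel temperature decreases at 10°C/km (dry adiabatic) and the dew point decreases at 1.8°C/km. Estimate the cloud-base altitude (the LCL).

T and T_d converge at 10 − 1.8 = 8.2°C per km
Height above start = (6.86 − (-3.8)) / 8.2 = 1.3 km
LCL altitude = 1200 m + 1300 m = 2500 m

2500 m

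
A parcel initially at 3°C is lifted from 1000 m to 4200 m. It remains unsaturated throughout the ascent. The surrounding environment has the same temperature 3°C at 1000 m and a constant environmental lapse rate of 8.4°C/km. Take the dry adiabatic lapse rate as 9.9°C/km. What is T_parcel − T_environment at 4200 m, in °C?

Parcel:
  1000 → 4200 m (dry, 9.9°C/km): ΔT = -9.9 × 3.2 = -31.68°C → T = -28.68°C
Environment:
  1000 → 4200 m (environment, 8.4°C/km): ΔT = -8.4 × 3.2 = -26.88°C → T = -23.88°C
T_parcel − T_env = -28.68 − (-23.88) = -4.8°C

-4.8°C (parcel cooler than environment)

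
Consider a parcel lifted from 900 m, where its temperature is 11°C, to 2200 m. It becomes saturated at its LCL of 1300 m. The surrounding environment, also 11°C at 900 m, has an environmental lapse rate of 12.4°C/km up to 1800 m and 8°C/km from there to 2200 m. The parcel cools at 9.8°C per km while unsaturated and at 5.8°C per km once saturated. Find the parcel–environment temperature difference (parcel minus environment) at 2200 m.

Parcel:
  From 900 m to 1300 m (dry): cools by 9.8 × 0.4 = 3.92°C, giving 7.08°C.
  From 1300 m to 2200 m (saturated): cools by 5.8 × 0.9 = 5.22°C, giving 1.86°C.
Environment:
  From 900 m to 1800 m (environment, lower layer): cools by 12.4 × 0.9 = 11.16°C, giving -0.16°C.
  From 1800 m to 2200 m (environment, upper layer): cools by 8 × 0.4 = 3.2°C, giving -3.36°C.
T_parcel − T_env = 1.86 − (-3.36) = +5.22°C

+5.22°C (parcel warmer than environment)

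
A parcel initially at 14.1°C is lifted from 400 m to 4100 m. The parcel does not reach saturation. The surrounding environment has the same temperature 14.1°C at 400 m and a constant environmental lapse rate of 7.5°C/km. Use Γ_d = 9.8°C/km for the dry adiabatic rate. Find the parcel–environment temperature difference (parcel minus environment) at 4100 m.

Parcel:
  From 400 m to 4100 m (dry): cools by 9.8 × 3.7 = 36.26°C, giving -22.16°C.
Environment:
  From 400 m to 4100 m (environment): cools by 7.5 × 3.7 = 27.75°C, giving -13.65°C.
T_parcel − T_env = -22.16 − (-13.65) = -8.51°C

-8.51°C (parcel cooler than environment)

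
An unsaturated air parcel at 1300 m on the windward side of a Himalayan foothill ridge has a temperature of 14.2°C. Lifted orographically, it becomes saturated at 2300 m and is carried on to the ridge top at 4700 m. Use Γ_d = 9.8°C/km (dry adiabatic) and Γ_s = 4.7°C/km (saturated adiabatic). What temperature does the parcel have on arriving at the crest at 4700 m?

-6.88°C

1300–2300 m, dry: Δz = 1 km ⇒ ΔT = -9.8°C; T = 4.4°C
2300–4700 m, saturated: Δz = 2.4 km ⇒ ΔT = -11.28°C; T = -6.88°C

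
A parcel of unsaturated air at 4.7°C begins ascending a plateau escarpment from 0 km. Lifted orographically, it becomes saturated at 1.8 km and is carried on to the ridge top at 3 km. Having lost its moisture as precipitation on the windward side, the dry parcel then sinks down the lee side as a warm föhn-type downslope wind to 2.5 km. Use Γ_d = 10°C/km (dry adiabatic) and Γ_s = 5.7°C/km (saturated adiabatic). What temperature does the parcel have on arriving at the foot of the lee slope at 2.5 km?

-15.14°C

Dry to 1800 m: -10 × 1.8 km = -18°C, so T = -13.3°C.
Saturated to 3000 m: -5.7 × 1.2 km = -6.84°C, so T = -20.14°C.
Dry descent to 2500 m: +10 × 0.5 km = +5°C, so T = -15.14°C.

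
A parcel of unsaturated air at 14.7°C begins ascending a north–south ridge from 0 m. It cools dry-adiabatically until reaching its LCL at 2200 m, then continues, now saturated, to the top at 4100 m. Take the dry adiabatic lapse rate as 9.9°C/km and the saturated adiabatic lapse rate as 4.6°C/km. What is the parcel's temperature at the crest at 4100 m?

-15.82°C

Dry to 2200 m: -9.9 × 2.2 km = -21.78°C, so T = -7.08°C.
Saturated to 4100 m: -4.6 × 1.9 km = -8.74°C, so T = -15.82°C.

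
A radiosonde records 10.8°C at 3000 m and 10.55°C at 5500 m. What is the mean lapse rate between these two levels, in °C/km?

0.1°C/km

Γ = −ΔT/Δz = (10.8 − 10.55) / (5500 − 3000) m
  = 0.25°C / 2.5 km = 0.1°C/km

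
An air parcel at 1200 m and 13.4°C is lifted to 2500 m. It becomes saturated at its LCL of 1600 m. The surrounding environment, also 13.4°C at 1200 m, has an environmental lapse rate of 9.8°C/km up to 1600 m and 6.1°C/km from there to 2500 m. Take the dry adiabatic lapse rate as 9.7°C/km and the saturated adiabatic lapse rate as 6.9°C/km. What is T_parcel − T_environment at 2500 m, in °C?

-0.68°C (parcel cooler than environment)

Parcel:
  From 1200 m to 1600 m (dry): cools by 9.7 × 0.4 = 3.88°C, giving 9.52°C.
  From 1600 m to 2500 m (saturated): cools by 6.9 × 0.9 = 6.21°C, giving 3.31°C.
Environment:
  From 1200 m to 1600 m (environment, lower layer): cools by 9.8 × 0.4 = 3.92°C, giving 9.48°C.
  From 1600 m to 2500 m (environment, upper layer): cools by 6.1 × 0.9 = 5.49°C, giving 3.99°C.
T_parcel − T_env = 3.31 − 3.99 = -0.68°C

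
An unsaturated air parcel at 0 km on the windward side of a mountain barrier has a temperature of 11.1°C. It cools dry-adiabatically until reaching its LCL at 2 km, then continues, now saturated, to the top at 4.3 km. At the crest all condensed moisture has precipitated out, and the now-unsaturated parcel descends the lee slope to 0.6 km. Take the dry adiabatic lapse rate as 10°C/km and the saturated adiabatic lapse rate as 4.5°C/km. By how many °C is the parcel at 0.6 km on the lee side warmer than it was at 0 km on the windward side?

0 → 2000 m (dry, 10°C/km): ΔT = -10 × 2 = -20°C → T = -8.9°C
2000 → 4300 m (saturated, 4.5°C/km): ΔT = -4.5 × 2.3 = -10.35°C → T = -19.25°C
4300 → 600 m (dry descent, 10°C/km): ΔT = +10 × 3.7 = +37°C → T = 17.75°C
Net change vs windward start: 17.75 − 11.1 = +6.65°C

+6.65°C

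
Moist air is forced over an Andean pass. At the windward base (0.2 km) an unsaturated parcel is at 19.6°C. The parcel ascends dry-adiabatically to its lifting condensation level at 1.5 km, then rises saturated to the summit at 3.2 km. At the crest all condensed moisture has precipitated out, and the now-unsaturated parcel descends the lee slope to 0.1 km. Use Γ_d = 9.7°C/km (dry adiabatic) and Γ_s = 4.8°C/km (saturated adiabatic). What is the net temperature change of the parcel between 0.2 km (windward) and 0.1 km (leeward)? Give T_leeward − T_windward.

200 → 1500 m (dry, 9.7°C/km): ΔT = -9.7 × 1.3 = -12.61°C → T = 6.99°C
1500 → 3200 m (saturated, 4.8°C/km): ΔT = -4.8 × 1.7 = -8.16°C → T = -1.17°C
3200 → 100 m (dry descent, 9.7°C/km): ΔT = +9.7 × 3.1 = +30.07°C → T = 28.9°C
Net change vs windward start: 28.9 − 19.6 = +9.3°C

+9.3°C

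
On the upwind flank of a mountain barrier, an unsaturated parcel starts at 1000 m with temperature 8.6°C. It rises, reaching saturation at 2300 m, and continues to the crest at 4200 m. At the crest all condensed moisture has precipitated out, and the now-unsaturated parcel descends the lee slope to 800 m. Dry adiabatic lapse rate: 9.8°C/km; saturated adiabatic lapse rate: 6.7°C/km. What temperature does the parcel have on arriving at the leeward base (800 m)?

Dry to 2300 m: -9.8 × 1.3 km = -12.74°C, so T = -4.14°C.
Saturated to 4200 m: -6.7 × 1.9 km = -12.73°C, so T = -16.87°C.
Dry descent to 800 m: +9.8 × 3.4 km = +33.32°C, so T = 16.45°C.

16.45°C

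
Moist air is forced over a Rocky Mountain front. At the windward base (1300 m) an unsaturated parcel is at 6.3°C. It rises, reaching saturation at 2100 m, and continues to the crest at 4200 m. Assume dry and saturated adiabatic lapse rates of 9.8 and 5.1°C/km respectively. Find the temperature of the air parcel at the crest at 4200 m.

-12.25°C

From 1300 m to 2100 m (dry): cools by 9.8 × 0.8 = 7.84°C, giving -1.54°C.
From 2100 m to 4200 m (saturated): cools by 5.1 × 2.1 = 10.71°C, giving -12.25°C.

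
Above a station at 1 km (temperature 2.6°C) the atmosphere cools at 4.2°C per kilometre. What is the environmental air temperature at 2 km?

-1.6°C

1000–2000 m, environmental: Δz = 1 km ⇒ ΔT = -4.2°C; T = -1.6°C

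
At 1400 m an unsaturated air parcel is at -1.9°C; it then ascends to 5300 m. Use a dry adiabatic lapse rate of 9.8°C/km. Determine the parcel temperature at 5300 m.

From 1400 m to 5300 m (dry adiabatic): cools by 9.8 × 3.9 = 38.22°C, giving -40.12°C.

-40.12°C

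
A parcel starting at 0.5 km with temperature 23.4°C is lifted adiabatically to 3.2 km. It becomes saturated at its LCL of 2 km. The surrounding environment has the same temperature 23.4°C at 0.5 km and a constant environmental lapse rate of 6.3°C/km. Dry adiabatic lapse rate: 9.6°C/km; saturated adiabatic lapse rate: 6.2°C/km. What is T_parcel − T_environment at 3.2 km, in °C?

Parcel:
  500 → 2000 m (dry, 9.6°C/km): ΔT = -9.6 × 1.5 = -14.4°C → T = 9°C
  2000 → 3200 m (saturated, 6.2°C/km): ΔT = -6.2 × 1.2 = -7.44°C → T = 1.56°C
Environment:
  500 → 3200 m (environment, 6.3°C/km): ΔT = -6.3 × 2.7 = -17.01°C → T = 6.39°C
T_parcel − T_env = 1.56 − 6.39 = -4.83°C

-4.83°C (parcel cooler than environment)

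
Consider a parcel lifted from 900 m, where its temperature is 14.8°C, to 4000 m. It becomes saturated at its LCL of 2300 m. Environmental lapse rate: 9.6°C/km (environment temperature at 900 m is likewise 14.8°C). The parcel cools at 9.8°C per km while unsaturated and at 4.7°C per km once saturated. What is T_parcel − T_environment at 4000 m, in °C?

+8.05°C (parcel warmer than environment)

Parcel:
  900–2300 m, dry: Δz = 1.4 km ⇒ ΔT = -13.72°C; T = 1.08°C
  2300–4000 m, saturated: Δz = 1.7 km ⇒ ΔT = -7.99°C; T = -6.91°C
Environment:
  900–4000 m, environment: Δz = 3.1 km ⇒ ΔT = -29.76°C; T = -14.96°C
T_parcel − T_env = -6.91 − (-14.96) = +8.05°C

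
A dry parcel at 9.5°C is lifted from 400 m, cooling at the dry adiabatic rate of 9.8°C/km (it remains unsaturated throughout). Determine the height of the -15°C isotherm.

Height above start = (9.5 − (-15)) / 9.8 = 2.5 km
Altitude = 400 m + 2500 m = 2900 m

2900 m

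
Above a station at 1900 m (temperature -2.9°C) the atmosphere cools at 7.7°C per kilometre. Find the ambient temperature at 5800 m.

1900 → 5800 m (environmental, 7.7°C/km): ΔT = -7.7 × 3.9 = -30.03°C → T = -32.93°C

-32.93°C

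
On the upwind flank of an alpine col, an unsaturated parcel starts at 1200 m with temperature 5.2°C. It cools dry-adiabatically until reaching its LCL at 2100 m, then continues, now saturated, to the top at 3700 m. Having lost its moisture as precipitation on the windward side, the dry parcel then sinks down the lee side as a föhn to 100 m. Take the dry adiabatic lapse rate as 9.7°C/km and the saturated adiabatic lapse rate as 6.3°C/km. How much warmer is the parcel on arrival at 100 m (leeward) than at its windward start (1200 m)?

Dry to 2100 m: -9.7 × 0.9 km = -8.73°C, so T = -3.53°C.
Saturated to 3700 m: -6.3 × 1.6 km = -10.08°C, so T = -13.61°C.
Dry descent to 100 m: +9.7 × 3.6 km = +34.92°C, so T = 21.31°C.
Net change vs windward start: 21.31 − 5.2 = +16.11°C

+16.11°C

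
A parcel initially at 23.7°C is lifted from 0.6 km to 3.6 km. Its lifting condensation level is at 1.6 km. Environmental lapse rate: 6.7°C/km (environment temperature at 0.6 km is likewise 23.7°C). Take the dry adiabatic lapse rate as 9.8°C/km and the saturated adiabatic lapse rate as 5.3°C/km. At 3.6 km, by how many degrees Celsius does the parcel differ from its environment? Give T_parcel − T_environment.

-0.3°C (parcel cooler than environment)

Parcel:
  600 → 1600 m (dry, 9.8°C/km): ΔT = -9.8 × 1 = -9.8°C → T = 13.9°C
  1600 → 3600 m (saturated, 5.3°C/km): ΔT = -5.3 × 2 = -10.6°C → T = 3.3°C
Environment:
  600 → 3600 m (environment, 6.7°C/km): ΔT = -6.7 × 3 = -20.1°C → T = 3.6°C
T_parcel − T_env = 3.3 − 3.6 = -0.3°C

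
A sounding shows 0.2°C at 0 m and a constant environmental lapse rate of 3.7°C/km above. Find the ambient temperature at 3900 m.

-14.23°C

0 → 3900 m (environmental, 3.7°C/km): ΔT = -3.7 × 3.9 = -14.43°C → T = -14.23°C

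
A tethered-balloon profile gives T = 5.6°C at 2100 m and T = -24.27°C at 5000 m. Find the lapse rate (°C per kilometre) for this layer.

Γ = −ΔT/Δz = (5.6 − (-24.27)) / (5000 − 2100) m
  = 29.87°C / 2.9 km = 10.3°C/km

10.3°C/km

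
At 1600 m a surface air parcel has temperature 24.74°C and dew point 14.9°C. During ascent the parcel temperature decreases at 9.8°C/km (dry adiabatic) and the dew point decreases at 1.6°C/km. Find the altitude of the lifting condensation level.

2800 m

T and T_d converge at 9.8 − 1.6 = 8.2°C per km
Height above start = (24.74 − 14.9) / 8.2 = 1.2 km
LCL altitude = 1600 m + 1200 m = 2800 m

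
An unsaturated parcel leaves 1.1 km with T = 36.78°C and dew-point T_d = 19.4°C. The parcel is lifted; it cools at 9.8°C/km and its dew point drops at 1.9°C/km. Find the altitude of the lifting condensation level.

T and T_d converge at 9.8 − 1.9 = 7.9°C per km
Height above start = (36.78 − 19.4) / 7.9 = 2.2 km
LCL altitude = 1100 m + 2200 m = 3300 m

3.3 km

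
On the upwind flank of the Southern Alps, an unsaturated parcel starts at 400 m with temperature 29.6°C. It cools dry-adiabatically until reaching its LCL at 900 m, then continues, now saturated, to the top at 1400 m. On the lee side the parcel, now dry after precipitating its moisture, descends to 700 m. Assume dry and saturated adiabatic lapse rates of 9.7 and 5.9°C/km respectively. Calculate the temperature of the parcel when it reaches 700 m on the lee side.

28.59°C

From 400 m to 900 m (dry): cools by 9.7 × 0.5 = 4.85°C, giving 24.75°C.
From 900 m to 1400 m (saturated): cools by 5.9 × 0.5 = 2.95°C, giving 21.8°C.
From 1400 m to 700 m (dry descent): warms by 9.7 × 0.7 = 6.79°C, giving 28.59°C.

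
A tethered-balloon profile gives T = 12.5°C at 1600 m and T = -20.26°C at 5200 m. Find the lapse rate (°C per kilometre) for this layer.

Γ = −ΔT/Δz = (12.5 − (-20.26)) / (5200 − 1600) m
  = 32.76°C / 3.6 km = 9.1°C/km

9.1°C/km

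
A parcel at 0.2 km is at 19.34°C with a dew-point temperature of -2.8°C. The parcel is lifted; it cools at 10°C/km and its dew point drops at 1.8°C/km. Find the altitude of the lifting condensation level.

2.9 km

T and T_d converge at 10 − 1.8 = 8.2°C per km
Height above start = (19.34 − (-2.8)) / 8.2 = 2.7 km
LCL altitude = 200 m + 2700 m = 2900 m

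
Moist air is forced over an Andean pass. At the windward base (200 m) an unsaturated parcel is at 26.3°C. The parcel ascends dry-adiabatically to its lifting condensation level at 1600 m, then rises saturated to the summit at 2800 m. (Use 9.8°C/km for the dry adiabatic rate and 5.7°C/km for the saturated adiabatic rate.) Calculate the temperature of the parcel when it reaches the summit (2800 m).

5.74°C

200 → 1600 m (dry, 9.8°C/km): ΔT = -9.8 × 1.4 = -13.72°C → T = 12.58°C
1600 → 2800 m (saturated, 5.7°C/km): ΔT = -5.7 × 1.2 = -6.84°C → T = 5.74°C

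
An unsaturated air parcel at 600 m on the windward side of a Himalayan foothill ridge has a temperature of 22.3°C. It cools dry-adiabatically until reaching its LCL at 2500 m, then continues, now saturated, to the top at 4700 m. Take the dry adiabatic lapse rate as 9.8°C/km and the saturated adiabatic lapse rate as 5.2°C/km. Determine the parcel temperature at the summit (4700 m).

600–2500 m, dry: Δz = 1.9 km ⇒ ΔT = -18.62°C; T = 3.68°C
2500–4700 m, saturated: Δz = 2.2 km ⇒ ΔT = -11.44°C; T = -7.76°C

-7.76°C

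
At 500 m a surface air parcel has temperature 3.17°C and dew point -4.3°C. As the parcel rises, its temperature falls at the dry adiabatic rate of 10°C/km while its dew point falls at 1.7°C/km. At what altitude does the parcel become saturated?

1400 m

T and T_d converge at 10 − 1.7 = 8.3°C per km
Height above start = (3.17 − (-4.3)) / 8.3 = 0.9 km
LCL altitude = 500 m + 900 m = 1400 m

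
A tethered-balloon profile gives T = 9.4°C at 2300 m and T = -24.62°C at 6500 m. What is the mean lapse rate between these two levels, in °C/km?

8.1°C/km

Γ = −ΔT/Δz = (9.4 − (-24.62)) / (6500 − 2300) m
  = 34.02°C / 4.2 km = 8.1°C/km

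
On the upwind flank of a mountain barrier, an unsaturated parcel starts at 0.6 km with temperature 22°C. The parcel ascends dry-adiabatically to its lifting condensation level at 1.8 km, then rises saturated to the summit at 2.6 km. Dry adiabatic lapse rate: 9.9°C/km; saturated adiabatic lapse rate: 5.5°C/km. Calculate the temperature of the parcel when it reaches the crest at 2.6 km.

5.72°C

From 600 m to 1800 m (dry): cools by 9.9 × 1.2 = 11.88°C, giving 10.12°C.
From 1800 m to 2600 m (saturated): cools by 5.5 × 0.8 = 4.4°C, giving 5.72°C.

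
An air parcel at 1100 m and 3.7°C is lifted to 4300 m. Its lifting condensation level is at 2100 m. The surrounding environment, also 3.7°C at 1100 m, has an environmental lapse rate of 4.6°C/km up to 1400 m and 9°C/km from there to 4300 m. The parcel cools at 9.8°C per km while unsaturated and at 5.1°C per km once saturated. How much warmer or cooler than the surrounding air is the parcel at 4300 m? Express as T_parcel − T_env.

+6.46°C (parcel warmer than environment)

Parcel:
  From 1100 m to 2100 m (dry): cools by 9.8 × 1 = 9.8°C, giving -6.1°C.
  From 2100 m to 4300 m (saturated): cools by 5.1 × 2.2 = 11.22°C, giving -17.32°C.
Environment:
  From 1100 m to 1400 m (environment, lower layer): cools by 4.6 × 0.3 = 1.38°C, giving 2.32°C.
  From 1400 m to 4300 m (environment, upper layer): cools by 9 × 2.9 = 26.1°C, giving -23.78°C.
T_parcel − T_env = -17.32 − (-23.78) = +6.46°C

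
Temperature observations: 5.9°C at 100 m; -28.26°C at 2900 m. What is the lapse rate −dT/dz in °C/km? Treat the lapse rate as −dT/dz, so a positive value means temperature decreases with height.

Γ = −ΔT/Δz = (5.9 − (-28.26)) / (2900 − 100) m
  = 34.16°C / 2.8 km = 12.2°C/km

12.2°C/km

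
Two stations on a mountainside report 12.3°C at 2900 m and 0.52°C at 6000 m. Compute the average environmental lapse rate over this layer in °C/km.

3.8°C/km

Γ = −ΔT/Δz = (12.3 − 0.52) / (6000 − 2900) m
  = 11.78°C / 3.1 km = 3.8°C/km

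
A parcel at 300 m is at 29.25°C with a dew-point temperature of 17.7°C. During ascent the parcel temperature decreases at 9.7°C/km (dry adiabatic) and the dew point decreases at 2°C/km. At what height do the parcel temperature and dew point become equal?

T and T_d converge at 9.7 − 2 = 7.7°C per km
Height above start = (29.25 − 17.7) / 7.7 = 1.5 km
LCL altitude = 300 m + 1500 m = 1800 m

1800 m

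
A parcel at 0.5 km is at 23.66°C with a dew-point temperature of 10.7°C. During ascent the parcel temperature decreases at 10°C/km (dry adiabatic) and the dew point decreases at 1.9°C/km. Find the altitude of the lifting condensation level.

2.1 km

T and T_d converge at 10 − 1.9 = 8.1°C per km
Height above start = (23.66 − 10.7) / 8.1 = 1.6 km
LCL altitude = 500 m + 1600 m = 2100 m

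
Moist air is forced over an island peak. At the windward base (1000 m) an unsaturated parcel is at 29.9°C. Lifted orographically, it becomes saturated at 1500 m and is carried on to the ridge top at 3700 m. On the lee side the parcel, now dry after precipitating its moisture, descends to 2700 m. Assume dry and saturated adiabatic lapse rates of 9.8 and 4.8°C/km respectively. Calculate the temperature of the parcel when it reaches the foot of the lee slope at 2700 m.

From 1000 m to 1500 m (dry): cools by 9.8 × 0.5 = 4.9°C, giving 25°C.
From 1500 m to 3700 m (saturated): cools by 4.8 × 2.2 = 10.56°C, giving 14.44°C.
From 3700 m to 2700 m (dry descent): warms by 9.8 × 1 = 9.8°C, giving 24.24°C.

24.24°C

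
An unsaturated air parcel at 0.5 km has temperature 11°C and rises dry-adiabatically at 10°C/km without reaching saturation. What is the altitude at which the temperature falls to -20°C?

Height above start = (11 − (-20)) / 10 = 3.1 km
Altitude = 500 m + 3100 m = 3600 m

3.6 km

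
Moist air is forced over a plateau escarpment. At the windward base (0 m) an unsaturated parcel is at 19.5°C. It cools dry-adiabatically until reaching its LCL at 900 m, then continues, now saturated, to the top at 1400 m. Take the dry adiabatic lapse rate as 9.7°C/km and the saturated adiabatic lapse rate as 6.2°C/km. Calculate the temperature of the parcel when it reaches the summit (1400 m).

7.67°C

0 → 900 m (dry, 9.7°C/km): ΔT = -9.7 × 0.9 = -8.73°C → T = 10.77°C
900 → 1400 m (saturated, 6.2°C/km): ΔT = -6.2 × 0.5 = -3.1°C → T = 7.67°C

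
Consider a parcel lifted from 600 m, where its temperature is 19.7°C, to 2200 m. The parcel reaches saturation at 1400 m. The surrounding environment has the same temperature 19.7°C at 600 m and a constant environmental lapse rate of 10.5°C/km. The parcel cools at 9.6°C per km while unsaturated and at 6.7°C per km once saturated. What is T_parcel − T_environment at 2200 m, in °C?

Parcel:
  Dry to 1400 m: -9.6 × 0.8 km = -7.68°C, so T = 12.02°C.
  Saturated to 2200 m: -6.7 × 0.8 km = -5.36°C, so T = 6.66°C.
Environment:
  Environment to 2200 m: -10.5 × 1.6 km = -16.8°C, so T = 2.9°C.
T_parcel − T_env = 6.66 − 2.9 = +3.76°C

+3.76°C (parcel warmer than environment)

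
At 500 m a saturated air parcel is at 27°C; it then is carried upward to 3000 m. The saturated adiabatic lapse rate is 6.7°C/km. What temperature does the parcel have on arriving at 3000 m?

10.25°C

500–3000 m, saturated adiabatic: Δz = 2.5 km ⇒ ΔT = -16.75°C; T = 10.25°C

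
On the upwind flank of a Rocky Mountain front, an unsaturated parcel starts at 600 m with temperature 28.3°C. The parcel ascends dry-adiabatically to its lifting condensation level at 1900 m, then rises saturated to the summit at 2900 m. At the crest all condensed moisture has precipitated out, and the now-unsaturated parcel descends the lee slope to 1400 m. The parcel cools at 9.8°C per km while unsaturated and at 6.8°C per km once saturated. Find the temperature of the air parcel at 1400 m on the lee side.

23.46°C

600 → 1900 m (dry, 9.8°C/km): ΔT = -9.8 × 1.3 = -12.74°C → T = 15.56°C
1900 → 2900 m (saturated, 6.8°C/km): ΔT = -6.8 × 1 = -6.8°C → T = 8.76°C
2900 → 1400 m (dry descent, 9.8°C/km): ΔT = +9.8 × 1.5 = +14.7°C → T = 23.46°C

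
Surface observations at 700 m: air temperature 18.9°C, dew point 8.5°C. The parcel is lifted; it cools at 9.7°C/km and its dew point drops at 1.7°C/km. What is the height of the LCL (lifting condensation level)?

2000 m

T and T_d converge at 9.7 − 1.7 = 8°C per km
Height above start = (18.9 − 8.5) / 8 = 1.3 km
LCL altitude = 700 m + 1300 m = 2000 m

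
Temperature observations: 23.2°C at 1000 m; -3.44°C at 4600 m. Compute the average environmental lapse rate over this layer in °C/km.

7.4°C/km

Γ = −ΔT/Δz = (23.2 − (-3.44)) / (4600 − 1000) m
  = 26.64°C / 3.6 km = 7.4°C/km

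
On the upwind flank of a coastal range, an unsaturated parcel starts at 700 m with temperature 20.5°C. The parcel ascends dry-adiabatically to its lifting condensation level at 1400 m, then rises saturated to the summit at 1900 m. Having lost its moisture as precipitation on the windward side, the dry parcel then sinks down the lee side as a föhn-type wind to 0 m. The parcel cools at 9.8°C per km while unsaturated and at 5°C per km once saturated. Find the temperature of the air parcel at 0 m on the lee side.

700 → 1400 m (dry, 9.8°C/km): ΔT = -9.8 × 0.7 = -6.86°C → T = 13.64°C
1400 → 1900 m (saturated, 5°C/km): ΔT = -5 × 0.5 = -2.5°C → T = 11.14°C
1900 → 0 m (dry descent, 9.8°C/km): ΔT = +9.8 × 1.9 = +18.62°C → T = 29.76°C

29.76°C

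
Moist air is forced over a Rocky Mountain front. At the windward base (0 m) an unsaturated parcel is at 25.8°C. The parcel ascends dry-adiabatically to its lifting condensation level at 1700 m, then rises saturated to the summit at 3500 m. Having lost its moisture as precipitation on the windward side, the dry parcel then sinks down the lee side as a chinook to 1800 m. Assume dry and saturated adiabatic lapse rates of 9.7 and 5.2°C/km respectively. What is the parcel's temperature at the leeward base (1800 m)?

16.44°C

0–1700 m, dry: Δz = 1.7 km ⇒ ΔT = -16.49°C; T = 9.31°C
1700–3500 m, saturated: Δz = 1.8 km ⇒ ΔT = -9.36°C; T = -0.05°C
3500–1800 m, dry descent: Δz = 1.7 km ⇒ ΔT = +16.49°C; T = 16.44°C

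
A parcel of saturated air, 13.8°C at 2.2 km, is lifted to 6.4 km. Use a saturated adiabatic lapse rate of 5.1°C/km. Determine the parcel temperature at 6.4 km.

From 2200 m to 6400 m (saturated adiabatic): cools by 5.1 × 4.2 = 21.42°C, giving -7.62°C.

-7.62°C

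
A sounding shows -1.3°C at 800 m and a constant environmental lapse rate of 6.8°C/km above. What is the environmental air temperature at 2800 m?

800–2800 m, environmental: Δz = 2 km ⇒ ΔT = -13.6°C; T = -14.9°C

-14.9°C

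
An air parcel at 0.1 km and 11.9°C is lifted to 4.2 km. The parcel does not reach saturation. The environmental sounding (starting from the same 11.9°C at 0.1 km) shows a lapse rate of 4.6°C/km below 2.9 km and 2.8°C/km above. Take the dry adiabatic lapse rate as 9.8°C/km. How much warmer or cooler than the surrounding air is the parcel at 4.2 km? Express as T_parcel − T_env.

-23.66°C (parcel cooler than environment)

Parcel:
  100–4200 m, dry: Δz = 4.1 km ⇒ ΔT = -40.18°C; T = -28.28°C
Environment:
  100–2900 m, environment, lower layer: Δz = 2.8 km ⇒ ΔT = -12.88°C; T = -0.98°C
  2900–4200 m, environment, upper layer: Δz = 1.3 km ⇒ ΔT = -3.64°C; T = -4.62°C
T_parcel − T_env = -28.28 − (-4.62) = -23.66°C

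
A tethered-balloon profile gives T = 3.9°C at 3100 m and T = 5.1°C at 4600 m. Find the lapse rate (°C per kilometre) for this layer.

Γ = −ΔT/Δz = (3.9 − 5.1) / (4600 − 3100) m
  = -1.2°C / 1.5 km = -0.8°C/km

-0.8°C/km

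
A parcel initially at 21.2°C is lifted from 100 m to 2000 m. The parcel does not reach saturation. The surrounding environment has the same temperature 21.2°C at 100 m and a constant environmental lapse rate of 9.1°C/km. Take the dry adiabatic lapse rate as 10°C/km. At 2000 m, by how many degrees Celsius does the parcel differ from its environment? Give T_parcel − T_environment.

Parcel:
  Dry to 2000 m: -10 × 1.9 km = -19°C, so T = 2.2°C.
Environment:
  Environment to 2000 m: -9.1 × 1.9 km = -17.29°C, so T = 3.91°C.
T_parcel − T_env = 2.2 − 3.91 = -1.71°C

-1.71°C (parcel cooler than environment)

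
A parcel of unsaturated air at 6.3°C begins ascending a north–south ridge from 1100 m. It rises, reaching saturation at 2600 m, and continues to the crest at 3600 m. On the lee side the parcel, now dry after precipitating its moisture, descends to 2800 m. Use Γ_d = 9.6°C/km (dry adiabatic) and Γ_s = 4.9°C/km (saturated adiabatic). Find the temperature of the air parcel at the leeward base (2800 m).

From 1100 m to 2600 m (dry): cools by 9.6 × 1.5 = 14.4°C, giving -8.1°C.
From 2600 m to 3600 m (saturated): cools by 4.9 × 1 = 4.9°C, giving -13°C.
From 3600 m to 2800 m (dry descent): warms by 9.6 × 0.8 = 7.68°C, giving -5.32°C.

-5.32°C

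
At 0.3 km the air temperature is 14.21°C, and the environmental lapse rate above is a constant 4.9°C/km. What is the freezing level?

3.2 km

Height above start = (14.21 − 0) / 4.9 = 2.9 km
Altitude = 300 m + 2900 m = 3200 m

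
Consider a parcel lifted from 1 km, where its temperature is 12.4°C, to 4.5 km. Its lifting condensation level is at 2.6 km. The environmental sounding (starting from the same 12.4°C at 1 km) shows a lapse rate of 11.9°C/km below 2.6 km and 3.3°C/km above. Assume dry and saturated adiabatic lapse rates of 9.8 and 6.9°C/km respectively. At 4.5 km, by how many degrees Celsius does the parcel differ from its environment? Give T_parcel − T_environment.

-3.48°C (parcel cooler than environment)

Parcel:
  From 1000 m to 2600 m (dry): cools by 9.8 × 1.6 = 15.68°C, giving -3.28°C.
  From 2600 m to 4500 m (saturated): cools by 6.9 × 1.9 = 13.11°C, giving -16.39°C.
Environment:
  From 1000 m to 2600 m (environment, lower layer): cools by 11.9 × 1.6 = 19.04°C, giving -6.64°C.
  From 2600 m to 4500 m (environment, upper layer): cools by 3.3 × 1.9 = 6.27°C, giving -12.91°C.
T_parcel − T_env = -16.39 − (-12.91) = -3.48°C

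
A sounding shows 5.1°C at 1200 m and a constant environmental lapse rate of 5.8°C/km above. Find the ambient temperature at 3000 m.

-5.34°C

1200–3000 m, environmental: Δz = 1.8 km ⇒ ΔT = -10.44°C; T = -5.34°C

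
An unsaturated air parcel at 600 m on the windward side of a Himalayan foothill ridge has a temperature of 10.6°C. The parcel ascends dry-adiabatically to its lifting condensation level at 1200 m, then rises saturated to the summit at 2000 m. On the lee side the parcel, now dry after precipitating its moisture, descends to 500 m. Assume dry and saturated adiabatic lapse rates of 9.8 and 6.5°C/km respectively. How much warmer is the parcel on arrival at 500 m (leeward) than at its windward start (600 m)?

600 → 1200 m (dry, 9.8°C/km): ΔT = -9.8 × 0.6 = -5.88°C → T = 4.72°C
1200 → 2000 m (saturated, 6.5°C/km): ΔT = -6.5 × 0.8 = -5.2°C → T = -0.48°C
2000 → 500 m (dry descent, 9.8°C/km): ΔT = +9.8 × 1.5 = +14.7°C → T = 14.22°C
Net change vs windward start: 14.22 − 10.6 = +3.62°C

+3.62°C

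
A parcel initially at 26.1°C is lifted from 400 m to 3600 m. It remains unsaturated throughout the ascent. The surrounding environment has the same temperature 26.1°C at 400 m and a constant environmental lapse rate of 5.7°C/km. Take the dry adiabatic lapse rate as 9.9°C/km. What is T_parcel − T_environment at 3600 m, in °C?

Parcel:
  Dry to 3600 m: -9.9 × 3.2 km = -31.68°C, so T = -5.58°C.
Environment:
  Environment to 3600 m: -5.7 × 3.2 km = -18.24°C, so T = 7.86°C.
T_parcel − T_env = -5.58 − 7.86 = -13.44°C

-13.44°C (parcel cooler than environment)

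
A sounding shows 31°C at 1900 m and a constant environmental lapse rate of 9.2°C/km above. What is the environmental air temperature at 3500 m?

16.28°C

1900 → 3500 m (environmental, 9.2°C/km): ΔT = -9.2 × 1.6 = -14.72°C → T = 16.28°C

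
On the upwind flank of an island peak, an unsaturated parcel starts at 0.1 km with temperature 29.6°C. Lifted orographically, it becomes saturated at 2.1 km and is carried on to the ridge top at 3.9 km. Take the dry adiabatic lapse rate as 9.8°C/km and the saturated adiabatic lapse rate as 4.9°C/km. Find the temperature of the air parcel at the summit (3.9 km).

1.18°C

Dry to 2100 m: -9.8 × 2 km = -19.6°C, so T = 10°C.
Saturated to 3900 m: -4.9 × 1.8 km = -8.82°C, so T = 1.18°C.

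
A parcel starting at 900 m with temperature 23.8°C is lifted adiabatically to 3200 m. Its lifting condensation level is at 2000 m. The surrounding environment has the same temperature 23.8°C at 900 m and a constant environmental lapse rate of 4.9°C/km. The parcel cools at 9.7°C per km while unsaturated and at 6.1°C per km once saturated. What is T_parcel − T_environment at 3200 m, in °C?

-6.72°C (parcel cooler than environment)

Parcel:
  From 900 m to 2000 m (dry): cools by 9.7 × 1.1 = 10.67°C, giving 13.13°C.
  From 2000 m to 3200 m (saturated): cools by 6.1 × 1.2 = 7.32°C, giving 5.81°C.
Environment:
  From 900 m to 3200 m (environment): cools by 4.9 × 2.3 = 11.27°C, giving 12.53°C.
T_parcel − T_env = 5.81 − 12.53 = -6.72°C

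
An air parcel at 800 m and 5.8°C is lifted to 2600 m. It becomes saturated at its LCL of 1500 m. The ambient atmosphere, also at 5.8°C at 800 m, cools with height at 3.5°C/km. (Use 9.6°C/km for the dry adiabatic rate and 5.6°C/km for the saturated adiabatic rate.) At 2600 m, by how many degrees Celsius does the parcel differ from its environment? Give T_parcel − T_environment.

-6.58°C (parcel cooler than environment)

Parcel:
  800 → 1500 m (dry, 9.6°C/km): ΔT = -9.6 × 0.7 = -6.72°C → T = -0.92°C
  1500 → 2600 m (saturated, 5.6°C/km): ΔT = -5.6 × 1.1 = -6.16°C → T = -7.08°C
Environment:
  800 → 2600 m (environment, 3.5°C/km): ΔT = -3.5 × 1.8 = -6.3°C → T = -0.5°C
T_parcel − T_env = -7.08 − (-0.5) = -6.58°C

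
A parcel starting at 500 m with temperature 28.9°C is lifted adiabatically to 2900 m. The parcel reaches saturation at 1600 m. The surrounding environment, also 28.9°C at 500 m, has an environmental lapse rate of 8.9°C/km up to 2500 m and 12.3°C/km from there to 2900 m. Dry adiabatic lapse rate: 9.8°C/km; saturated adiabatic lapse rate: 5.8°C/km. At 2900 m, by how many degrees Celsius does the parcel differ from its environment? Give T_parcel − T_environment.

+4.4°C (parcel warmer than environment)

Parcel:
  500–1600 m, dry: Δz = 1.1 km ⇒ ΔT = -10.78°C; T = 18.12°C
  1600–2900 m, saturated: Δz = 1.3 km ⇒ ΔT = -7.54°C; T = 10.58°C
Environment:
  500–2500 m, environment, lower layer: Δz = 2 km ⇒ ΔT = -17.8°C; T = 11.1°C
  2500–2900 m, environment, upper layer: Δz = 0.4 km ⇒ ΔT = -4.92°C; T = 6.18°C
T_parcel − T_env = 10.58 − 6.18 = +4.4°C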